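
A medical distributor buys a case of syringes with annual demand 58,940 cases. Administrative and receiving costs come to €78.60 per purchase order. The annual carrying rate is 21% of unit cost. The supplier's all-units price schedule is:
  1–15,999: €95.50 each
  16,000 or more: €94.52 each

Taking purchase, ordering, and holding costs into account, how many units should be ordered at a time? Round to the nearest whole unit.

Q* ≈ 680 cases

Holding cost per unit per year at price C is H = 0.21·C.
Evaluate total cost at each tier's feasible EOQ or, if the EOQ is below the tier, at the tier's minimum quantity.
EOQ at €95.50 = 679.7 (feasible in tier 1): TC = 58,940×€95.50 + (58,940/679.7)×78.6 + (679.7/2)×0.21×€95.50 = €5,642,401.47.
EOQ at €94.52 = 683.2 < 16000, so use break Q=16000: TC = 58,940×€94.52 + (58,940/16000.0)×78.6 + (16000.0/2)×0.21×€94.52 = €5,730,091.94.
Lowest total cost is €5,642,401.47 at Q = 679.7.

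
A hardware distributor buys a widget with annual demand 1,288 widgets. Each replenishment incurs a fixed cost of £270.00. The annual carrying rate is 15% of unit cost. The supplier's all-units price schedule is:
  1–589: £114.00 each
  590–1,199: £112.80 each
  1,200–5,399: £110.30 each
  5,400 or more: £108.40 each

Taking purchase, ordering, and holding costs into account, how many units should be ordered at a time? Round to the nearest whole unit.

Holding cost per unit per year at price C is H = 0.15·C.
Candidates are each tier's EOQ (if it falls in that tier) and each price-break quantity.
EOQ at £114.00 = 201.7 (feasible in tier 1): TC = 1,288×£114.00 + (1,288/201.7)×270 + (201.7/2)×0.15×£114.00 = £150,280.68.
EOQ at £112.80 = 202.7 < 590, so use break Q=590: TC = 1,288×£112.80 + (1,288/590.0)×270 + (590.0/2)×0.15×£112.80 = £150,867.22.
EOQ at £110.30 = 205.0 < 1200, so use break Q=1200: TC = 1,288×£110.30 + (1,288/1200.0)×270 + (1200.0/2)×0.15×£110.30 = £152,283.20.
EOQ at £108.40 = 206.8 < 5400, so use break Q=5400: TC = 1,288×£108.40 + (1,288/5400.0)×270 + (5400.0/2)×0.15×£108.40 = £183,585.60.
Lowest total cost is £150,280.68 at Q = 201.7.

Q* ≈ 202 widgets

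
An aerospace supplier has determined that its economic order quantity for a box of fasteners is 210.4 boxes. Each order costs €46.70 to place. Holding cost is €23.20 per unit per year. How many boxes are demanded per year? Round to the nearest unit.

Squaring Q* = √(2DS/H) gives Q*² = 2DS/H.
From Q* = √(2DS/H): D = Q*²H / (2S) = 210.4² × 23.2 / (2 × 46.7) = 10995.946.

D ≈ 10,996 boxes per year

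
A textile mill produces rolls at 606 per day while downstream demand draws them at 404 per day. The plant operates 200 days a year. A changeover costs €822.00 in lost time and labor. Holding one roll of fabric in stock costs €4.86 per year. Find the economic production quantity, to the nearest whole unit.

Q* ≈ 9,055 rolls

Annual demand D = 404 × 200 = 80,800.
Production build-up factor (1 − d/p) = 1 − 404/606 = 0.3333.
Q* = √(2DS / (H(1 − d/p))) = √(2 × 80,800 × 822 / (4.86 × 0.3333)).
= √(132,835,200 / 1.62) ≈ 9055.222.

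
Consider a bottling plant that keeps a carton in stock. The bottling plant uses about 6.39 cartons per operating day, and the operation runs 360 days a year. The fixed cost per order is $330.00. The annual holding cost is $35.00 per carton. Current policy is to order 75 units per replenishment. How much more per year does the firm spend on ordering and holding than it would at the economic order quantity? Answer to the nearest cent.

Annual demand D = 6.39 × 360 = 2,300.4.
EOQ = √(2DS/H) = √(2 × 2,300.4 × 330 / 35) ≈ 208.28.
Cost at Q* = (D/Q*)S + (Q*/2)H = √(2DSH) ≈ $7,289.67.
Cost at Q = 75: (2,300.4/75)×330 + (75/2)×35 = $10,121.76 + $1,312.50 = $11,434.26.
Excess = $11,434.26 − $7,289.67 = $4,144.59.

Extra cost ≈ $4,144.59 per year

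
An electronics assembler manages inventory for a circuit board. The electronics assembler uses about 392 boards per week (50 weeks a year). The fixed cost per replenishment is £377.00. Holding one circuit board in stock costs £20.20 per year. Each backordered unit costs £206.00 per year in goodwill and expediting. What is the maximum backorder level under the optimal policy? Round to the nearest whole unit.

Annual demand D = 392 × 50 = 19,600.
With planned backorders, Q* = √(2DS/H) · √((H+B)/B).
√(2DS/H) = √(2 × 19,600 × 377 / 20.2) = 855.339.
√((H+B)/B) = √((20.2+206)/206) = 1.0479.
Q* ≈ 896.294.
S* = Q* · H/(H+B) = 896.294 × 20.2/226.2 ≈ 80.040.

S* ≈ 80 boards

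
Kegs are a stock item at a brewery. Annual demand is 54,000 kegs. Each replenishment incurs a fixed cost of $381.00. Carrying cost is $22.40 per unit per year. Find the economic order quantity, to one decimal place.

EOQ = √(2DS / H) = √(2 × 54,000 × 381 / 22.4).
= √(41,148,000 / 22.4) = √1,836,964.2857 ≈ 1355.347.

Q* ≈ 1,355.3 kegs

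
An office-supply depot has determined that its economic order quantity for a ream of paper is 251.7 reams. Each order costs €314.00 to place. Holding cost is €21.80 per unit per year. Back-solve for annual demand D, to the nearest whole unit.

Invert the EOQ relation Q*² = 2DS/H.
From Q* = √(2DS/H): D = Q*²H / (2S) = 251.7² × 21.8 / (2 × 314) = 2199.193.

D ≈ 2,199 reams per year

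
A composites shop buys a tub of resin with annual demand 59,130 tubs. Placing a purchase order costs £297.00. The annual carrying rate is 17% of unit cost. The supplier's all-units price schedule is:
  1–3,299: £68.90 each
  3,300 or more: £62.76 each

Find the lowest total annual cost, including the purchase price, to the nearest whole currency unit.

TC* ≈ £3,733,925

Holding cost per unit per year at price C is H = 0.17·C.
Evaluate total cost at each tier's feasible EOQ or, if the EOQ is below the tier, at the tier's minimum quantity.
EOQ at £68.90 = 1731.7 (feasible in tier 1): TC = 59,130×£68.90 + (59,130/1731.7)×297 + (1731.7/2)×0.17×£68.90 = £4,094,339.96.
EOQ at £62.76 = 1814.4 < 3300, so use break Q=3300: TC = 59,130×£62.76 + (59,130/3300.0)×297 + (3300.0/2)×0.17×£62.76 = £3,733,924.68.
Lowest total cost among the candidates is at Q = 3300.0.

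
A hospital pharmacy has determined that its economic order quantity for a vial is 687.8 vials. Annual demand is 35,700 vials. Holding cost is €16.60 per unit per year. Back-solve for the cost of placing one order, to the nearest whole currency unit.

S ≈ €110

Invert the EOQ relation Q*² = 2DS/H.
From Q* = √(2DS/H): S = Q*²H / (2D) = 687.8² × 16.6 / (2 × 35,700) = 109.9852.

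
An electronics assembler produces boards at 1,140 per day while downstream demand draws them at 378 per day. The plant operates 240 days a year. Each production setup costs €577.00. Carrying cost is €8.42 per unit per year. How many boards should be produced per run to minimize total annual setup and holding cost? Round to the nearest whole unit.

Annual demand D = 378 × 240 = 90,720.
Production build-up factor (1 − d/p) = 1 − 378/1,140 = 0.6684.
Q* = √(2DS / (H(1 − d/p))) = √(2 × 90,720 × 577 / (8.42 × 0.6684)).
= √(104,690,880 / 5.6281) ≈ 4312.939.

Q* ≈ 4,313 boards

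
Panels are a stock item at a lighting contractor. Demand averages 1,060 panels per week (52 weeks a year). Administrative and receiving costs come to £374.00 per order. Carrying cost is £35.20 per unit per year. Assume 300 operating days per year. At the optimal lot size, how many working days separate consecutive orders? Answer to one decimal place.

Annual demand D = 1,060 × 52 = 55,120.
Q* = √(2DS/H) = √(2 × 55,120 × 374 / 35.2) ≈ 1082.27.
Cycle time = Q*/D × 300 = 1082.27 / 55,120 × 300 ≈ 5.890 days.

T ≈ 5.9 days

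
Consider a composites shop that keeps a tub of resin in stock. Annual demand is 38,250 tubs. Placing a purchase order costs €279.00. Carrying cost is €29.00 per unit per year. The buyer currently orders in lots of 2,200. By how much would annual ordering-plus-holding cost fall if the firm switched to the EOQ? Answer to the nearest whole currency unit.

EOQ = √(2DS/H) = √(2 × 38,250 × 279 / 29) ≈ 857.89.
Cost at Q* = (D/Q*)S + (Q*/2)H = √(2DSH) ≈ €24,878.94.
Cost at Q = 2,200: (38,250/2,200)×279 + (2,200/2)×29 = €4,850.80 + €31,900.00 = €36,750.80.
Excess = €36,750.80 − €24,878.94 = €11,871.86.

Extra cost ≈ €11,872 per year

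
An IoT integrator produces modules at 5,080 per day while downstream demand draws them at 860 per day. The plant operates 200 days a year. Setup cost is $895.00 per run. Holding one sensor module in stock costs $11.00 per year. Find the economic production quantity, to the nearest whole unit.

Annual demand D = 860 × 200 = 172,000.
Production build-up factor (1 − d/p) = 1 − 860/5,080 = 0.8307.
Q* = √(2DS / (H(1 − d/p))) = √(2 × 172,000 × 895 / (11 × 0.8307)).
= √(307,880,000 / 9.1378) ≈ 5804.570.

Q* ≈ 5,805 modules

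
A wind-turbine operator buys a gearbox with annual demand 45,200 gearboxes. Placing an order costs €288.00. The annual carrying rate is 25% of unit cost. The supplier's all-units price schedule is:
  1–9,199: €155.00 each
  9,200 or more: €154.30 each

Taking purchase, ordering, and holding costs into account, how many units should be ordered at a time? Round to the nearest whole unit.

Holding cost per unit per year at price C is H = 0.25·C.
For each price level, check whether its EOQ is feasible; otherwise the best quantity at that price is the breakpoint.
EOQ at €155.00 = 819.7 (feasible in tier 1): TC = 45,200×€155.00 + (45,200/819.7)×288 + (819.7/2)×0.25×€155.00 = €7,037,762.62.
EOQ at €154.30 = 821.5 < 9200, so use break Q=9200: TC = 45,200×€154.30 + (45,200/9200.0)×288 + (9200.0/2)×0.25×€154.30 = €7,153,219.96.
Lowest total cost is €7,037,762.62 at Q = 819.7.

Q* ≈ 820 gearboxes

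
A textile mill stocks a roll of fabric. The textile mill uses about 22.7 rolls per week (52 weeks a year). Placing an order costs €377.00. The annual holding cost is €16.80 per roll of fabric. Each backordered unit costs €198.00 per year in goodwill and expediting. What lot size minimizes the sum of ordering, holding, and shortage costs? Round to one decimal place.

Q* ≈ 239.7 rolls

Annual demand D = 22.7 × 52 = 1,180.4.
With planned backorders, Q* = √(2DS/H) · √((H+B)/B).
√(2DS/H) = √(2 × 1,180.4 × 377 / 16.8) = 230.168.
√((H+B)/B) = √((16.8+198)/198) = 1.0416.
Q* ≈ 239.734.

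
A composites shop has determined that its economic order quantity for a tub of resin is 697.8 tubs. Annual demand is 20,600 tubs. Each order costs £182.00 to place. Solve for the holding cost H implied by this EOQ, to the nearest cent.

The basic EOQ model gives Q* = √(2DS/H); rearrange for the unknown.
From Q* = √(2DS/H): H = 2DS / Q*² = 2 × 20,600 × 182 / 697.8² = 15.3995.

H ≈ £15.40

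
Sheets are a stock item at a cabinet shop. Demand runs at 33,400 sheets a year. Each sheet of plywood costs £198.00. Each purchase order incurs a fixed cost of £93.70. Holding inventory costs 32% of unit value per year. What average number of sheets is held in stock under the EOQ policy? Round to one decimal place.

Holding cost H = 0.32 × £198.00 = £63.3600 per unit per year.
EOQ = √(2DS/H) = √(2 × 33,400 × 93.7 / 63.36) ≈ 314.30.
Average inventory = Q*/2 ≈ 314.30 / 2 = 157.152.

Average inventory ≈ 157.2 sheets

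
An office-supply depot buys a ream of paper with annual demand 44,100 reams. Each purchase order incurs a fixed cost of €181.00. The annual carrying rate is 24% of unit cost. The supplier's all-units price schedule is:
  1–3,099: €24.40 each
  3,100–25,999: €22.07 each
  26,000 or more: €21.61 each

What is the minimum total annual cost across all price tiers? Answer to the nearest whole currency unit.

Holding cost per unit per year at price C is H = 0.24·C.
For each price level, check whether its EOQ is feasible; otherwise the best quantity at that price is the breakpoint.
EOQ at €24.40 = 1651.1 (feasible in tier 1): TC = 44,100×€24.40 + (44,100/1651.1)×181 + (1651.1/2)×0.24×€24.40 = €1,085,708.83.
EOQ at €22.07 = 1736.1 < 3100, so use break Q=3100: TC = 44,100×€22.07 + (44,100/3100.0)×181 + (3100.0/2)×0.24×€22.07 = €984,071.91.
EOQ at €21.61 = 1754.4 < 26000, so use break Q=26000: TC = 44,100×€21.61 + (44,100/26000.0)×181 + (26000.0/2)×0.24×€21.61 = €1,020,731.20.
Lowest total cost among the candidates is at Q = 3100.0.

TC* ≈ €984,072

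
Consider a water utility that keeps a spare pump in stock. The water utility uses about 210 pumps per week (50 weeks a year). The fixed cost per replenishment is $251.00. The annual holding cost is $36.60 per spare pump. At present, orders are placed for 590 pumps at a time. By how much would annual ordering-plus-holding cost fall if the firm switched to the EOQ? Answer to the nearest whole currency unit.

Extra cost ≈ $1,374 per year

Annual demand D = 210 × 50 = 10,500.
EOQ = √(2DS/H) = √(2 × 10,500 × 251 / 36.6) ≈ 379.49.
Cost at Q* = (D/Q*)S + (Q*/2)H = √(2DSH) ≈ $13,889.51.
Cost at Q = 590: (10,500/590)×251 + (590/2)×36.6 = $4,466.95 + $10,797.00 = $15,263.95.
Excess = $15,263.95 − $13,889.51 = $1,374.44.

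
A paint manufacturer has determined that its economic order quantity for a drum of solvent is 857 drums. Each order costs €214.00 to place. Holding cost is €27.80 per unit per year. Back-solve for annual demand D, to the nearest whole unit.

The basic EOQ model gives Q* = √(2DS/H); rearrange for the unknown.
From Q* = √(2DS/H): D = Q*²H / (2S) = 857² × 27.8 / (2 × 214) = 47704.865.

D ≈ 47,705 drums per year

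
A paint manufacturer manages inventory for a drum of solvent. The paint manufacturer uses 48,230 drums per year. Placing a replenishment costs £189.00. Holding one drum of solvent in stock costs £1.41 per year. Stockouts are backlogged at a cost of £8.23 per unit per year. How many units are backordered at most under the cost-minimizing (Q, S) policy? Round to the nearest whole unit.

With planned backorders, Q* = √(2DS/H) · √((H+B)/B).
√(2DS/H) = √(2 × 48,230 × 189 / 1.41) = 3595.795.
√((H+B)/B) = √((1.41+8.23)/8.23) = 1.0823.
Q* ≈ 3891.648.
S* = Q* · H/(H+B) = 3891.648 × 1.41/9.64 ≈ 569.214.

S* ≈ 569 drums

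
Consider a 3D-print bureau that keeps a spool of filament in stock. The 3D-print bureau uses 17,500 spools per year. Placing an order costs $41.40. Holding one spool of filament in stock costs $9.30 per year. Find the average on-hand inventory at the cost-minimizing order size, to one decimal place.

Average inventory ≈ 197.4 spools

Q* = √(2DS/H) = √(2 × 17,500 × 41.4 / 9.3) ≈ 394.72.
Average inventory = Q*/2 ≈ 394.72 / 2 = 197.362.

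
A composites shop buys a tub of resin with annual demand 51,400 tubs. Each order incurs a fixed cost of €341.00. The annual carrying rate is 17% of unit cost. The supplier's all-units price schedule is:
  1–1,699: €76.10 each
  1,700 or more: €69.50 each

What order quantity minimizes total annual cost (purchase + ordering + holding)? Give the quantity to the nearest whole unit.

Holding cost per unit per year at price C is H = 0.17·C.
Evaluate total cost at each tier's feasible EOQ or, if the EOQ is below the tier, at the tier's minimum quantity.
EOQ at €76.10 = 1646.1 (feasible in tier 1): TC = 51,400×€76.10 + (51,400/1646.1)×341 + (1646.1/2)×0.17×€76.10 = €3,932,835.63.
EOQ at €69.50 = 1722.5 (feasible in tier 2): TC = 51,400×€69.50 + (51,400/1722.5)×341 + (1722.5/2)×0.17×€69.50 = €3,592,651.23.
Lowest total cost is €3,592,651.23 at Q = 1722.5.

Q* ≈ 1,722 tubs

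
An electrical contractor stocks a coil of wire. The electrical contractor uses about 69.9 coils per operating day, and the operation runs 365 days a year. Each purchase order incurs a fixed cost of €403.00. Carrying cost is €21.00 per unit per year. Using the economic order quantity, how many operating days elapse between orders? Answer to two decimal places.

Annual demand D = 69.9 × 365 = 25,513.5.
EOQ = √(2DS/H) = √(2 × 25,513.5 × 403 / 21) ≈ 989.56.
Cycle time = Q*/D × 365 = 989.56 / 25,513.5 × 365 ≈ 14.157 days.

T ≈ 14.16 days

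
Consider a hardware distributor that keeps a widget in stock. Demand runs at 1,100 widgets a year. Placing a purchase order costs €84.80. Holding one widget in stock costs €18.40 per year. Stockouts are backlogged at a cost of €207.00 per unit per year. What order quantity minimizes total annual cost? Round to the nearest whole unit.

Q* ≈ 105 widgets

With planned backorders, Q* = √(2DS/H) · √((H+B)/B).
√(2DS/H) = √(2 × 1,100 × 84.8 / 18.4) = 100.693.
√((H+B)/B) = √((18.4+207)/207) = 1.0435.
Q* ≈ 105.073.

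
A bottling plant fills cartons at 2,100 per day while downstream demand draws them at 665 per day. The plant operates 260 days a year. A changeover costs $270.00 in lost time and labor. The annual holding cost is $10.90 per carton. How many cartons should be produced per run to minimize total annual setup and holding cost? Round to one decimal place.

Q* ≈ 3,540.5 cartons

Annual demand D = 665 × 260 = 172,900.
Production build-up factor (1 − d/p) = 1 − 665/2,100 = 0.6833.
Q* = √(2DS / (H(1 − d/p))) = √(2 × 172,900 × 270 / (10.9 × 0.6833)).
= √(93,366,000 / 7.4483) ≈ 3540.502.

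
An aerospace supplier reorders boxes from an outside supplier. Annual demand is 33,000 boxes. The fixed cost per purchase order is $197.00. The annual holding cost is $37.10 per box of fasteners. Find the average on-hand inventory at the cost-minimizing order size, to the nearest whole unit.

Average inventory ≈ 296 boxes

Q* = √(2DS/H) = √(2 × 33,000 × 197 / 37.1) ≈ 592.00.
Average inventory = Q*/2 ≈ 592.00 / 2 = 295.998.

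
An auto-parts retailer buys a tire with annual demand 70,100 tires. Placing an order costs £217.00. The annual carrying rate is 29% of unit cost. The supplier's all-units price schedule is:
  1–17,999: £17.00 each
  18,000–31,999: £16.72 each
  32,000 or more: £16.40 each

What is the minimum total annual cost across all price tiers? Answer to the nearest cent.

TC* ≈ £1,203,946.93

Holding cost per unit per year at price C is H = 0.29·C.
For each price level, check whether its EOQ is feasible; otherwise the best quantity at that price is the breakpoint.
EOQ at £17.00 = 2484.2 (feasible in tier 1): TC = 70,100×£17.00 + (70,100/2484.2)×217 + (2484.2/2)×0.29×£17.00 = £1,203,946.93.
EOQ at £16.72 = 2504.9 < 18000, so use break Q=18000: TC = 70,100×£16.72 + (70,100/18000.0)×217 + (18000.0/2)×0.29×£16.72 = £1,216,556.29.
EOQ at £16.40 = 2529.2 < 32000, so use break Q=32000: TC = 70,100×£16.40 + (70,100/32000.0)×217 + (32000.0/2)×0.29×£16.40 = £1,226,211.37.
Lowest total cost among the candidates is at Q = 2484.2.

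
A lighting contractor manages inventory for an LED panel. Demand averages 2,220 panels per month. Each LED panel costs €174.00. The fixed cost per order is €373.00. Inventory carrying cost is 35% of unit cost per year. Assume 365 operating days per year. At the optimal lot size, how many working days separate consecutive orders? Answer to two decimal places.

Annual demand D = 2,220 × 12 = 26,640.
Holding cost H = 0.35 × €174.00 = €60.9000 per unit per year.
Q* = √(2DS/H) = √(2 × 26,640 × 373 / 60.9) ≈ 571.25.
Cycle time = Q*/D × 365 = 571.25 / 26,640 × 365 ≈ 7.827 days.

T ≈ 7.83 days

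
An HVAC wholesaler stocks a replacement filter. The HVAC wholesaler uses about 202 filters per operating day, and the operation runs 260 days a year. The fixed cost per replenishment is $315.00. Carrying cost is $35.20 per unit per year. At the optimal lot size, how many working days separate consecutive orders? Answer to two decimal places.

Annual demand D = 202 × 260 = 52,520.
Q* = √(2DS/H) = √(2 × 52,520 × 315 / 35.2) ≈ 969.53.
Cycle time = Q*/D × 260 = 969.53 / 52,520 × 260 ≈ 4.800 days.

T ≈ 4.80 days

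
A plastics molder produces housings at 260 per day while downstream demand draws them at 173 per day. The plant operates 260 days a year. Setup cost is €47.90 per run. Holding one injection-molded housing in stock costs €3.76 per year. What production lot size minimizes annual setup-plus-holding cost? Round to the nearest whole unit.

Q* ≈ 1,851 housings

Annual demand D = 173 × 260 = 44,980.
Production build-up factor (1 − d/p) = 1 − 173/260 = 0.3346.
Q* = √(2DS / (H(1 − d/p))) = √(2 × 44,980 × 47.9 / (3.76 × 0.3346)).
= √(4,309,084 / 1.2582) ≈ 1850.656.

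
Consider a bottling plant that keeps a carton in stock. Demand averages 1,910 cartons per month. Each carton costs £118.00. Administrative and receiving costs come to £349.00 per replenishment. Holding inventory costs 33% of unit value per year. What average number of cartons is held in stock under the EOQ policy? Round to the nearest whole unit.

Average inventory ≈ 320 cartons

Annual demand D = 1,910 × 12 = 22,920.
Holding cost H = 0.33 × £118.00 = £38.9400 per unit per year.
EOQ = √(2DS/H) = √(2 × 22,920 × 349 / 38.94) ≈ 640.97.
Average inventory = Q*/2 ≈ 640.97 / 2 = 320.485.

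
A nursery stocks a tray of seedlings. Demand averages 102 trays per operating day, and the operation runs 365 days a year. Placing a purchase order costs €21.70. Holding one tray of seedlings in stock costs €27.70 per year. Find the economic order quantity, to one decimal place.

Q* ≈ 241.5 trays

Annual demand D = 102 × 365 = 37,230.
EOQ = √(2DS / H) = √(2 × 37,230 × 21.7 / 27.7).
= √(1,615,782 / 27.7) = √58,331.4801 ≈ 241.519.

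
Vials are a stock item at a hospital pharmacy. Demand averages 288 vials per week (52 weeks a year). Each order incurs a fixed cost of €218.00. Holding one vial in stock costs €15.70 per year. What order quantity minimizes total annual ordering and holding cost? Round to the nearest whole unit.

Q* ≈ 645 vials

Annual demand D = 288 × 52 = 14,976.
EOQ = √(2DS / H) = √(2 × 14,976 × 218 / 15.7).
= √(6,529,536 / 15.7) = √415,894.0127 ≈ 644.898.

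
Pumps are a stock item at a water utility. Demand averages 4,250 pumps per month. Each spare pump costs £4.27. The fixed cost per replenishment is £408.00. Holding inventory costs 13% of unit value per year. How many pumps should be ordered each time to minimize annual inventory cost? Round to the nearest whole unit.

Annual demand D = 4,250 × 12 = 51,000.
Holding cost H = 0.13 × £4.27 = £0.5551 per unit per year.
EOQ = √(2DS / H) = √(2 × 51,000 × 408 / 0.5551).
= √(41,616,000 / 0.5551) = √74,970,275.626 ≈ 8658.538.

Q* ≈ 8,659 pumps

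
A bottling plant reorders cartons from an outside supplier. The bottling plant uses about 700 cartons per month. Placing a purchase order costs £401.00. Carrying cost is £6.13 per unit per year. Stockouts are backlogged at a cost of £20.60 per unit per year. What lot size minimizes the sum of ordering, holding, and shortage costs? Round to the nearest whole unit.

Annual demand D = 700 × 12 = 8,400.
With planned backorders, Q* = √(2DS/H) · √((H+B)/B).
√(2DS/H) = √(2 × 8,400 × 401 / 6.13) = 1048.327.
√((H+B)/B) = √((6.13+20.6)/20.6) = 1.1391.
Q* ≈ 1194.160.

Q* ≈ 1,194 cartons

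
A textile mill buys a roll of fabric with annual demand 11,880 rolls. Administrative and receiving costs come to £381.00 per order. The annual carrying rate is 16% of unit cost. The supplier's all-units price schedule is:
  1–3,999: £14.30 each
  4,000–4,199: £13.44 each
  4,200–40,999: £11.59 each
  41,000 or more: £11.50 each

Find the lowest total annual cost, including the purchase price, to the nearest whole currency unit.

TC* ≈ £142,661

Holding cost per unit per year at price C is H = 0.16·C.
Evaluate total cost at each tier's feasible EOQ or, if the EOQ is below the tier, at the tier's minimum quantity.
EOQ at £14.30 = 1989.1 (feasible in tier 1): TC = 11,880×£14.30 + (11,880/1989.1)×381 + (1989.1/2)×0.16×£14.30 = £174,435.07.
EOQ at £13.44 = 2051.8 < 4000, so use break Q=4000: TC = 11,880×£13.44 + (11,880/4000.0)×381 + (4000.0/2)×0.16×£13.44 = £165,099.57.
EOQ at £11.59 = 2209.4 < 4200, so use break Q=4200: TC = 11,880×£11.59 + (11,880/4200.0)×381 + (4200.0/2)×0.16×£11.59 = £142,661.13.
EOQ at £11.50 = 2218.1 < 41000, so use break Q=41000: TC = 11,880×£11.50 + (11,880/41000.0)×381 + (41000.0/2)×0.16×£11.50 = £174,450.40.
Lowest total cost among the candidates is at Q = 4200.0.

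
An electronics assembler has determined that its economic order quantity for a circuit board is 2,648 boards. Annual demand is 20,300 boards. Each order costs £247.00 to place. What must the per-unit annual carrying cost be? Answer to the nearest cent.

Squaring Q* = √(2DS/H) gives Q*² = 2DS/H.
From Q* = √(2DS/H): H = 2DS / Q*² = 2 × 20,300 × 247 / 2,648² = 1.4302.

H ≈ £1.43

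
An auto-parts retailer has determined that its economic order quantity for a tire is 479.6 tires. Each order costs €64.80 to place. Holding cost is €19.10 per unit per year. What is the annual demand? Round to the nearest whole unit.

Invert the EOQ relation Q*² = 2DS/H.
From Q* = √(2DS/H): D = Q*²H / (2S) = 479.6² × 19.1 / (2 × 64.8) = 33898.987.

D ≈ 33,899 tires per year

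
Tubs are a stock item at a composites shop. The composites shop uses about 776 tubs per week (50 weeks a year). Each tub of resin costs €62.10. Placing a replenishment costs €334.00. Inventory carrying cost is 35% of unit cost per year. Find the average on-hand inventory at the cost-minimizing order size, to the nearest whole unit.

Average inventory ≈ 546 tubs

Annual demand D = 776 × 50 = 38,800.
Holding cost H = 0.35 × €62.10 = €21.7350 per unit per year.
Q* = √(2DS/H) = √(2 × 38,800 × 334 / 21.735) ≈ 1092.00.
Average inventory = Q*/2 ≈ 1092.00 / 2 = 546.002.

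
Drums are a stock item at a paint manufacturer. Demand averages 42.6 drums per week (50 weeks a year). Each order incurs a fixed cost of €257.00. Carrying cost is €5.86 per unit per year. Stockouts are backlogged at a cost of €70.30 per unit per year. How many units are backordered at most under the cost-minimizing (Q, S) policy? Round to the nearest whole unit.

S* ≈ 35 drums

Annual demand D = 42.6 × 50 = 2,130.
With planned backorders, Q* = √(2DS/H) · √((H+B)/B).
√(2DS/H) = √(2 × 2,130 × 257 / 5.86) = 432.238.
√((H+B)/B) = √((5.86+70.3)/70.3) = 1.0408.
Q* ≈ 449.892.
S* = Q* · H/(H+B) = 449.892 × 5.86/76.16 ≈ 34.616.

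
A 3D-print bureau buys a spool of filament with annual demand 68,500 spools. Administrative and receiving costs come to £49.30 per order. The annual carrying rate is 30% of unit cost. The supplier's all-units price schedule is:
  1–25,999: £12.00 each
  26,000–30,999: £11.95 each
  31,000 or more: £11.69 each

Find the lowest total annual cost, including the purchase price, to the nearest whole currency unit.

TC* ≈ £826,931

Holding cost per unit per year at price C is H = 0.30·C.
Candidates are each tier's EOQ (if it falls in that tier) and each price-break quantity.
EOQ at £12.00 = 1369.7 (feasible in tier 1): TC = 68,500×£12.00 + (68,500/1369.7)×49.3 + (1369.7/2)×0.30×£12.00 = £826,931.00.
EOQ at £11.95 = 1372.6 < 26000, so use break Q=26000: TC = 68,500×£11.95 + (68,500/26000.0)×49.3 + (26000.0/2)×0.30×£11.95 = £865,309.89.
EOQ at £11.69 = 1387.8 < 31000, so use break Q=31000: TC = 68,500×£11.69 + (68,500/31000.0)×49.3 + (31000.0/2)×0.30×£11.69 = £855,232.44.
Lowest total cost among the candidates is at Q = 1369.7.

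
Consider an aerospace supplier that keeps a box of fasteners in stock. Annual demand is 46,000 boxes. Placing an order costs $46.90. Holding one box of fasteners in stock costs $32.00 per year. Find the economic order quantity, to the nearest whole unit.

EOQ = √(2DS / H) = √(2 × 46,000 × 46.9 / 32).
= √(4,314,800 / 32) = √134,837.5 ≈ 367.202.

Q* ≈ 367 boxes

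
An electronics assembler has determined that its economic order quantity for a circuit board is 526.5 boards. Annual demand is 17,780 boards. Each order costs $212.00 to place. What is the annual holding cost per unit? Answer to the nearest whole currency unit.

Squaring Q* = √(2DS/H) gives Q*² = 2DS/H.
From Q* = √(2DS/H): H = 2DS / Q*² = 2 × 17,780 × 212 / 526.5² = 27.1957.

H ≈ $27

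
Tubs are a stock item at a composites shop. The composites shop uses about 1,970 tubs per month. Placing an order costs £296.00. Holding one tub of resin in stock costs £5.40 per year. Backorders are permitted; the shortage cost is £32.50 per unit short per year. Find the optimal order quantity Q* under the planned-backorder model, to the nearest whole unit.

Annual demand D = 1,970 × 12 = 23,640.
With planned backorders, Q* = √(2DS/H) · √((H+B)/B).
√(2DS/H) = √(2 × 23,640 × 296 / 5.4) = 1609.859.
√((H+B)/B) = √((5.4+32.5)/32.5) = 1.0799.
Q* ≈ 1738.464.

Q* ≈ 1,738 tubs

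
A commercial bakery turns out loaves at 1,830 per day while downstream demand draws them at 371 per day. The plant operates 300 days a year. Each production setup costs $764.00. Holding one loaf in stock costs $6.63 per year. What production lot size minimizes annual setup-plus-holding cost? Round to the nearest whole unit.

Annual demand D = 371 × 300 = 111,300.
Production build-up factor (1 − d/p) = 1 − 371/1,830 = 0.7973.
Q* = √(2DS / (H(1 − d/p))) = √(2 × 111,300 × 764 / (6.63 × 0.7973)).
= √(170,066,400 / 5.2859) ≈ 5672.185.

Q* ≈ 5,672 loaves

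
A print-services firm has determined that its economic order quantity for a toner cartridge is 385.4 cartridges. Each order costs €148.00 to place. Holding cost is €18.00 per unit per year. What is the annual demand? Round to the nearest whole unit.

D ≈ 9,032 cartridges per year

The basic EOQ model gives Q* = √(2DS/H); rearrange for the unknown.
From Q* = √(2DS/H): D = Q*²H / (2S) = 385.4² × 18 / (2 × 148) = 9032.422.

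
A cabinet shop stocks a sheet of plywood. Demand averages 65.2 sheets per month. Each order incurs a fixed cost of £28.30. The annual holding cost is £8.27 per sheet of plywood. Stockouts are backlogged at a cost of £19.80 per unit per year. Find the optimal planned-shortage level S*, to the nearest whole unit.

S* ≈ 26 sheets

Annual demand D = 65.2 × 12 = 782.4.
With planned backorders, Q* = √(2DS/H) · √((H+B)/B).
√(2DS/H) = √(2 × 782.4 × 28.3 / 8.27) = 73.176.
√((H+B)/B) = √((8.27+19.8)/19.8) = 1.1907.
Q* ≈ 87.128.
S* = Q* · H/(H+B) = 87.128 × 8.27/28.07 ≈ 25.670.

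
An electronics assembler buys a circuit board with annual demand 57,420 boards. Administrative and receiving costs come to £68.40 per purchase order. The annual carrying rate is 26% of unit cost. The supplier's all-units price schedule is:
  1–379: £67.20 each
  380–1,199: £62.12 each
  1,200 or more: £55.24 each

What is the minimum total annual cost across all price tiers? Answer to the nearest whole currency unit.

Holding cost per unit per year at price C is H = 0.26·C.
Evaluate total cost at each tier's feasible EOQ or, if the EOQ is below the tier, at the tier's minimum quantity.
Tier 1 (£67.20): EOQ = 670.5 exceeds tier's upper bound 379, so this tier is dominated.
EOQ at £62.12 = 697.4 (feasible in tier 2): TC = 57,420×£62.12 + (57,420/697.4)×68.4 + (697.4/2)×0.26×£62.12 = £3,578,194.00.
EOQ at £55.24 = 739.5 < 1200, so use break Q=1200: TC = 57,420×£55.24 + (57,420/1200.0)×68.4 + (1200.0/2)×0.26×£55.24 = £3,183,771.18.
Lowest total cost among the candidates is at Q = 1200.0.

TC* ≈ £3,183,771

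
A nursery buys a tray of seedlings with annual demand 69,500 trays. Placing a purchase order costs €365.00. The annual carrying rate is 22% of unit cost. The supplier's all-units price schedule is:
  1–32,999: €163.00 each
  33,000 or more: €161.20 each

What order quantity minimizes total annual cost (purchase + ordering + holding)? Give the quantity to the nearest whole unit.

Holding cost per unit per year at price C is H = 0.22·C.
For each price level, check whether its EOQ is feasible; otherwise the best quantity at that price is the breakpoint.
EOQ at €163.00 = 1189.5 (feasible in tier 1): TC = 69,500×€163.00 + (69,500/1189.5)×365 + (1189.5/2)×0.22×€163.00 = €11,371,153.92.
EOQ at €161.20 = 1196.1 < 33000, so use break Q=33000: TC = 69,500×€161.20 + (69,500/33000.0)×365 + (33000.0/2)×0.22×€161.20 = €11,789,324.71.
Lowest total cost is €11,371,153.92 at Q = 1189.5.

Q* ≈ 1,189 trays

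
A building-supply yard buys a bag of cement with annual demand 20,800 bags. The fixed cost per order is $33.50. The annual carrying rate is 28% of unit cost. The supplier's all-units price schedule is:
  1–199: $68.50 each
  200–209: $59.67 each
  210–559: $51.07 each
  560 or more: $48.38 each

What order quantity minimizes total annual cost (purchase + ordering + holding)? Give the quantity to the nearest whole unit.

Holding cost per unit per year at price C is H = 0.28·C.
Candidates are each tier's EOQ (if it falls in that tier) and each price-break quantity.
Tier 1 ($68.50): EOQ = 269.6 exceeds tier's upper bound 199, so this tier is dominated.
Tier 2 ($59.67): EOQ = 288.8 exceeds tier's upper bound 209, so this tier is dominated.
EOQ at $51.07 = 312.2 (feasible in tier 3): TC = 20,800×$51.07 + (20,800/312.2)×33.5 + (312.2/2)×0.28×$51.07 = $1,066,720.07.
EOQ at $48.38 = 320.7 < 560, so use break Q=560: TC = 20,800×$48.38 + (20,800/560.0)×33.5 + (560.0/2)×0.28×$48.38 = $1,011,341.28.
Lowest total cost is $1,011,341.28 at Q = 560.0.

Q* ≈ 560 bags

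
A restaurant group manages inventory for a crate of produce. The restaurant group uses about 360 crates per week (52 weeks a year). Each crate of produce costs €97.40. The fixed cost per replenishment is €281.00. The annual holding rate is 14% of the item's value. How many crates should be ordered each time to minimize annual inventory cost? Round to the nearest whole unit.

Annual demand D = 360 × 52 = 18,720.
Holding cost H = 0.14 × €97.40 = €13.6360 per unit per year.
EOQ = √(2DS / H) = √(2 × 18,720 × 281 / 13.636).
= √(10,520,640 / 13.636) = √771,534.1742 ≈ 878.370.

Q* ≈ 878 crates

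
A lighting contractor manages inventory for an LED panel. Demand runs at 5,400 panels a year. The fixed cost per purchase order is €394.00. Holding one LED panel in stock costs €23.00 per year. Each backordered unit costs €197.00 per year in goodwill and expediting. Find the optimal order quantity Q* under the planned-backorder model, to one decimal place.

With planned backorders, Q* = √(2DS/H) · √((H+B)/B).
√(2DS/H) = √(2 × 5,400 × 394 / 23) = 430.126.
√((H+B)/B) = √((23+197)/197) = 1.0568.
Q* ≈ 454.542.

Q* ≈ 454.5 panels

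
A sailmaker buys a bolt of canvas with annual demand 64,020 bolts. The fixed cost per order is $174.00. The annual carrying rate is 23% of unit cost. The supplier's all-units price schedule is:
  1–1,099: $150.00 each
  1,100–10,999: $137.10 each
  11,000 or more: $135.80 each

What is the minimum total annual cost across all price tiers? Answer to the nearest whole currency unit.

Holding cost per unit per year at price C is H = 0.23·C.
For each price level, check whether its EOQ is feasible; otherwise the best quantity at that price is the breakpoint.
EOQ at $150.00 = 803.6 (feasible in tier 1): TC = 64,020×$150.00 + (64,020/803.6)×174 + (803.6/2)×0.23×$150.00 = $9,630,724.07.
EOQ at $137.10 = 840.6 < 1100, so use break Q=1100: TC = 64,020×$137.10 + (64,020/1100.0)×174 + (1100.0/2)×0.23×$137.10 = $8,804,611.95.
EOQ at $135.80 = 844.6 < 11000, so use break Q=11000: TC = 64,020×$135.80 + (64,020/11000.0)×174 + (11000.0/2)×0.23×$135.80 = $8,866,715.68.
Lowest total cost among the candidates is at Q = 1100.0.

TC* ≈ $8,804,612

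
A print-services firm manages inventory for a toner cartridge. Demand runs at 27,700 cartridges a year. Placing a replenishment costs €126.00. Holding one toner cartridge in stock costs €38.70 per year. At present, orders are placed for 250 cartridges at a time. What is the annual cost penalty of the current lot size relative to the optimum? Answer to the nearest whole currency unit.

Extra cost ≈ €2,362 per year

EOQ = √(2DS/H) = √(2 × 27,700 × 126 / 38.7) ≈ 424.70.
Cost at Q* = (D/Q*)S + (Q*/2)H = √(2DSH) ≈ €16,435.98.
Cost at Q = 250: (27,700/250)×126 + (250/2)×38.7 = €13,960.80 + €4,837.50 = €18,798.30.
Excess = €18,798.30 − €16,435.98 = €2,362.32.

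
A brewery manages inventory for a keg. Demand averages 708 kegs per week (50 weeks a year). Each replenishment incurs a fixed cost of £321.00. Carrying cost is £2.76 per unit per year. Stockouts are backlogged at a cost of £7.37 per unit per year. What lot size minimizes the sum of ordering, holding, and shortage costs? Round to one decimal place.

Annual demand D = 708 × 50 = 35,400.
With planned backorders, Q* = √(2DS/H) · √((H+B)/B).
√(2DS/H) = √(2 × 35,400 × 321 / 2.76) = 2869.555.
√((H+B)/B) = √((2.76+7.37)/7.37) = 1.1724.
Q* ≈ 3364.229.

Q* ≈ 3,364.2 kegs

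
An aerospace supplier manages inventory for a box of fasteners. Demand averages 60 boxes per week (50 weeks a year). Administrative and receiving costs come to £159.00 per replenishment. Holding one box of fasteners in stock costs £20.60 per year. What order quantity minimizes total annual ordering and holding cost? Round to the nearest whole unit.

Annual demand D = 60 × 50 = 3,000.
EOQ = √(2DS / H) = √(2 × 3,000 × 159 / 20.6).
= √(954,000 / 20.6) = √46,310.6796 ≈ 215.199.

Q* ≈ 215 boxes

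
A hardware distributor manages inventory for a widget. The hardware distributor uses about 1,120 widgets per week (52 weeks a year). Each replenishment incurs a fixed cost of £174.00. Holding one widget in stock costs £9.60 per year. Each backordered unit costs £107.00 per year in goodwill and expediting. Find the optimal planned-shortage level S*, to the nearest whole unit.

S* ≈ 125 widgets

Annual demand D = 1,120 × 52 = 58,240.
With planned backorders, Q* = √(2DS/H) · √((H+B)/B).
√(2DS/H) = √(2 × 58,240 × 174 / 9.6) = 1452.997.
√((H+B)/B) = √((9.6+107)/107) = 1.0439.
Q* ≈ 1516.778.
S* = Q* · H/(H+B) = 1516.778 × 9.6/116.6 ≈ 124.881.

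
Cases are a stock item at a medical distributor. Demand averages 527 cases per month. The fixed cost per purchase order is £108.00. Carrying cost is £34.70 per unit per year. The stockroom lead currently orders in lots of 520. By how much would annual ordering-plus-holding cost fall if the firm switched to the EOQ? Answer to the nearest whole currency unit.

Extra cost ≈ £3,451 per year

Annual demand D = 527 × 12 = 6,324.
EOQ = √(2DS/H) = √(2 × 6,324 × 108 / 34.7) ≈ 198.41.
Cost at Q* = (D/Q*)S + (Q*/2)H = √(2DSH) ≈ £6,884.74.
Cost at Q = 520: (6,324/520)×108 + (520/2)×34.7 = £1,313.45 + £9,022.00 = £10,335.45.
Excess = £10,335.45 − £6,884.74 = £3,450.71.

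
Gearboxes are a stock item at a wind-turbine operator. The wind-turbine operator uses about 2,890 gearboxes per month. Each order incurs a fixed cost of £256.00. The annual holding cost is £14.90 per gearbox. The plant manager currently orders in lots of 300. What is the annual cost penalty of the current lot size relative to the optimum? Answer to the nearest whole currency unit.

Annual demand D = 2,890 × 12 = 34,680.
EOQ = √(2DS/H) = √(2 × 34,680 × 256 / 14.9) ≈ 1091.64.
Cost at Q* = (D/Q*)S + (Q*/2)H = √(2DSH) ≈ £16,265.51.
Cost at Q = 300: (34,680/300)×256 + (300/2)×14.9 = £29,593.60 + £2,235.00 = £31,828.60.
Excess = £31,828.60 − £16,265.51 = £15,563.09.

Extra cost ≈ £15,563 per year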